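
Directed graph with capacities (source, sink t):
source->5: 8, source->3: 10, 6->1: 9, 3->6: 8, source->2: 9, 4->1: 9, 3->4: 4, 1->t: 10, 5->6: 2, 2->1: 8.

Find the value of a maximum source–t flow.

10

Augment source->2->1->t: bottleneck 8. Total 8.
Augment source->5->6->1->t: bottleneck 2. Total 10.
No augmenting path remains in the residual graph.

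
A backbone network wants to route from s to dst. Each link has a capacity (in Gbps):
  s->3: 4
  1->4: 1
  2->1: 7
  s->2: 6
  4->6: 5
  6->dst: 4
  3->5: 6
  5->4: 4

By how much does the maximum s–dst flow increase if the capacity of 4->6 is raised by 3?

0

Original max flow = 4.
Edge 4->6 does not cross the min cut (source side {1, 2, 3, 4, 5, 6, s}), so extra capacity there cannot help.
New max flow = 4. Increase = 0.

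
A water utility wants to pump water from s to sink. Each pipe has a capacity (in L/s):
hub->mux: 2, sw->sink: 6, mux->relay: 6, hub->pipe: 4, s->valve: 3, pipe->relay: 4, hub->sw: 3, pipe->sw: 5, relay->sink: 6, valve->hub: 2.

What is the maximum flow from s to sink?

2

Augment s->valve->hub->sw->sink: bottleneck 2. Total 2.
No augmenting path remains in the residual graph.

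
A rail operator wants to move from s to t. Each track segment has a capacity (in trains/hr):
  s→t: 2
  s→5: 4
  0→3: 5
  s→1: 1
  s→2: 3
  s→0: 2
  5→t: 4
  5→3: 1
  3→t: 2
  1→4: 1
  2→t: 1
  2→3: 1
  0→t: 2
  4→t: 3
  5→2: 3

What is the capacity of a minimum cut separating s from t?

11

Max flow = 11 (via 6 augmenting paths).
In the residual at optimum, the set reachable from s is {2, s}.
Cut edges: s→5 (cap 4), s→1 (cap 1), s→0 (cap 2), s→t (cap 2), 2→3 (cap 1), 2→t (cap 1). Sum = 11.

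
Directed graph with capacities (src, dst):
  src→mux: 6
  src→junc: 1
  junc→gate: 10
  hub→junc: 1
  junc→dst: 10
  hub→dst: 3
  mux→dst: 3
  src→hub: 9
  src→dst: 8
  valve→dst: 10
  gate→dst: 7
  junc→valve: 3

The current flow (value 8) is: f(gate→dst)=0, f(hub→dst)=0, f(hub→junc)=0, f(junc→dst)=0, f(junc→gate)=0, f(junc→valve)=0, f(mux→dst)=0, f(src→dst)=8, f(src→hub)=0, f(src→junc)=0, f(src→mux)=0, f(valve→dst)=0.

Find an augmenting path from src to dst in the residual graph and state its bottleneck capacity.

src→hub→dst, bottleneck 3

Residual along src→hub→dst: src→hub: 9, hub→dst: 3.
Bottleneck = min = 3.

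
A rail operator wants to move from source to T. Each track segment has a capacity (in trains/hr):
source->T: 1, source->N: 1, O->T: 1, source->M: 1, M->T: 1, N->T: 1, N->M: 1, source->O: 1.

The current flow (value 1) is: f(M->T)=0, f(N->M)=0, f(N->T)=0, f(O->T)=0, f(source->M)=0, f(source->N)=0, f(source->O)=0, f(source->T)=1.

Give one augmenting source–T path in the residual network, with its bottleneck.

source->O->T, bottleneck 1

Residual along source->O->T: source->O: 1, O->T: 1.
Bottleneck = min = 1.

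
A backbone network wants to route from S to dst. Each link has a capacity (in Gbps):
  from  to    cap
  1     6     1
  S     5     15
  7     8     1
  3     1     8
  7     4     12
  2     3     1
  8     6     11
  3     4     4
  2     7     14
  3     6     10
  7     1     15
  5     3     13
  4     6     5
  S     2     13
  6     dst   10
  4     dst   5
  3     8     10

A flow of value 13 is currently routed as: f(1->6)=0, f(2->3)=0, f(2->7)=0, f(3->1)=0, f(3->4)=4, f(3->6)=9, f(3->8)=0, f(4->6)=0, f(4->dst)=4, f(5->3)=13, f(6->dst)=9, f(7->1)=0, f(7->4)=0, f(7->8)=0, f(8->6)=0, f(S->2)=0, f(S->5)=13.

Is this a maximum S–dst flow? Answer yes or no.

Residual path S->2->3->6->dst has bottleneck 1 > 0.
Pushing 1 along it raises the flow to 14, so the given flow is not maximum.

No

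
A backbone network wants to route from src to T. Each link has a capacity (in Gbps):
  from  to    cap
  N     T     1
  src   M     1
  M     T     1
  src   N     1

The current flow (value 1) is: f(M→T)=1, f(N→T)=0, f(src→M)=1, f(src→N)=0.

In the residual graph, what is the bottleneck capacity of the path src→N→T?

Residual capacities along the path: src→N: 1, N→T: 1.
Minimum is 1.

1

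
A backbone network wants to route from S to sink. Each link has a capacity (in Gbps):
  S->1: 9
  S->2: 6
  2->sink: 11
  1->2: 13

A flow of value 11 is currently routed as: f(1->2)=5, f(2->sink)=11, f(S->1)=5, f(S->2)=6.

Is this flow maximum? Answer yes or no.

Yes

Residual reachable from S: {1, 2, S}; sink is not reachable.
Saturated cut: 2->sink with total capacity 11 = current flow value. Flow is maximum.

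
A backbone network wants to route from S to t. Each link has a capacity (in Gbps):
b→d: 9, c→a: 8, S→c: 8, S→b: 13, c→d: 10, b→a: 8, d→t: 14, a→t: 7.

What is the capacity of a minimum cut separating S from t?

21

Max flow = 21 (via 3 augmenting paths).
In the residual at optimum, the set reachable from S is {S}.
Cut edges: S→b (cap 13), S→c (cap 8). Sum = 21.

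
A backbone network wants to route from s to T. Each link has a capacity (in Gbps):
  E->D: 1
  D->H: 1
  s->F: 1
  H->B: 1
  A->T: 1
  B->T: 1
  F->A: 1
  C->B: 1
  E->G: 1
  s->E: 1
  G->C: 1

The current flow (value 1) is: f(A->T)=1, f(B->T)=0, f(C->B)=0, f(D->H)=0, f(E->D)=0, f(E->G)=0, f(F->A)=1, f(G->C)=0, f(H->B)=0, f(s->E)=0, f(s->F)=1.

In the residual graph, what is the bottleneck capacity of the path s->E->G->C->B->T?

1

Residual capacities along the path: s->E: 1, E->G: 1, G->C: 1, C->B: 1, B->T: 1.
Minimum is 1.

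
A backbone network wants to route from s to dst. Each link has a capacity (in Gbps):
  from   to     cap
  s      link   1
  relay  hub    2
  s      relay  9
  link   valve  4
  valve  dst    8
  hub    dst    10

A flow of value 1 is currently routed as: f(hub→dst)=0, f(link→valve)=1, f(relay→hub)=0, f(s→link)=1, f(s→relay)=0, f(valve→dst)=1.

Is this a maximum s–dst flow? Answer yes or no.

Residual path s→relay→hub→dst has bottleneck 2 > 0.
Pushing 2 along it raises the flow to 3, so the given flow is not maximum.

No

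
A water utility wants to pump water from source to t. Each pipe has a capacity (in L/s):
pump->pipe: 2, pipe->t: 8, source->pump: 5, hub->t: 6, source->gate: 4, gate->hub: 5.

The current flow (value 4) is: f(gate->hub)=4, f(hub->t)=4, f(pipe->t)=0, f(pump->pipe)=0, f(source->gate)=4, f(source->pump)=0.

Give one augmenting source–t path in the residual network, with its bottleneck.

source->pump->pipe->t, bottleneck 2

Residual along source->pump->pipe->t: source->pump: 5, pump->pipe: 2, pipe->t: 8.
Bottleneck = min = 2.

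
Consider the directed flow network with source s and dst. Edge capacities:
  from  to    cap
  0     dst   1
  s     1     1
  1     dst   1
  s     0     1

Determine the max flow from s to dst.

Augment s→1→dst: bottleneck 1. Total 1.
Augment s→0→dst: bottleneck 1. Total 2.
No augmenting path remains in the residual graph.

2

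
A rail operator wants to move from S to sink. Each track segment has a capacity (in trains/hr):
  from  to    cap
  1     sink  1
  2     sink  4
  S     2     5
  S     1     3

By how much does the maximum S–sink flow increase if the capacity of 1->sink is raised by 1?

1

Original max flow = 5.
After raising cap(1->sink), augmenting paths through that edge carry 1 more unit.
New max flow = 6. Increase = 1.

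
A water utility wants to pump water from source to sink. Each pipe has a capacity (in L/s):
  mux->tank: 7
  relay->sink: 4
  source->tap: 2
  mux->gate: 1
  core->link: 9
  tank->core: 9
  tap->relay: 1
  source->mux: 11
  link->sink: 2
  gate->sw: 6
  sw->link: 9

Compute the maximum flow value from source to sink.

Augment source->tap->relay->sink: bottleneck 1. Total 1.
Augment source->mux->gate->sw->link->sink: bottleneck 1. Total 2.
Augment source->mux->tank->core->link->sink: bottleneck 1. Total 3.
No augmenting path remains in the residual graph.

3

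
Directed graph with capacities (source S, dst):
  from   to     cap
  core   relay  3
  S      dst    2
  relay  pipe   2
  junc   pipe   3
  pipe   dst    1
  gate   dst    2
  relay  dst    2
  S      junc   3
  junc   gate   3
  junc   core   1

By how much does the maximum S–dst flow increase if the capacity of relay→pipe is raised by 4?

Original max flow = 5.
Edge relay→pipe does not cross the min cut (source side {S}), so extra capacity there cannot help.
New max flow = 5. Increase = 0.

0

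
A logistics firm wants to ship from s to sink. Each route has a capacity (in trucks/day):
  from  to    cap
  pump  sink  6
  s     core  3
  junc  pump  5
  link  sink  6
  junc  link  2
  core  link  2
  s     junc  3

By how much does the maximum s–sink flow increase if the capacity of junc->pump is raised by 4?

Original max flow = 5.
Edge junc->pump does not cross the min cut (source side {core, s}), so extra capacity there cannot help.
New max flow = 5. Increase = 0.

0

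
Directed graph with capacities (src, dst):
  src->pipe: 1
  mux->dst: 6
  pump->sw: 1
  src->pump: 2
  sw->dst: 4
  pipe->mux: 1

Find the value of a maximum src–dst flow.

Augment src->pump->sw->dst: bottleneck 1. Total 1.
Augment src->pipe->mux->dst: bottleneck 1. Total 2.
No augmenting path remains in the residual graph.

2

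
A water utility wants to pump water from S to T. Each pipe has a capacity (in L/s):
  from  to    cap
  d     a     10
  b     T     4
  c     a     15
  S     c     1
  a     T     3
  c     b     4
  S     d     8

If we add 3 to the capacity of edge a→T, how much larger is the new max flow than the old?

Original max flow = 4.
After raising cap(a→T), augmenting paths through that edge carry 3 more units.
New max flow = 7. Increase = 3.

3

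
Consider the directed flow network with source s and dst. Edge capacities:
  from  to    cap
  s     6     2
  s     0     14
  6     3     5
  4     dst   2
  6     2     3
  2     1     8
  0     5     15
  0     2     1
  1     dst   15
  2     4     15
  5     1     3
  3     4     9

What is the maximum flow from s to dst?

Augment s→6→3→4→dst: bottleneck 2. Total 2.
Augment s→0→2→1→dst: bottleneck 1. Total 3.
Augment s→0→5→1→dst: bottleneck 3. Total 6.
No augmenting path remains in the residual graph.

6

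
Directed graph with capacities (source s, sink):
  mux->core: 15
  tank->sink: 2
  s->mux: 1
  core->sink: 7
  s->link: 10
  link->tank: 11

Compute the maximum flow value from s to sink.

Augment s->link->tank->sink: bottleneck 2. Total 2.
Augment s->mux->core->sink: bottleneck 1. Total 3.
No augmenting path remains in the residual graph.

3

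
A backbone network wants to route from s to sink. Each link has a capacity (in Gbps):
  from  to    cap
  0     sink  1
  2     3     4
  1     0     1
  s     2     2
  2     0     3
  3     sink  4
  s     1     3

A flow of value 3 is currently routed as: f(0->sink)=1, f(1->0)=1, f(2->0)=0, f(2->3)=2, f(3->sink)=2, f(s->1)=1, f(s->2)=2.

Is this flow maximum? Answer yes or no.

Yes

Residual reachable from s: {1, s}; sink is not reachable.
Saturated cut: s->2, 1->0 with total capacity 3 = current flow value. Flow is maximum.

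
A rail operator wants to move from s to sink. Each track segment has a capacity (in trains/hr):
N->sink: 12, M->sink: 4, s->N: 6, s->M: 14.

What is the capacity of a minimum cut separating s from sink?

Max flow = 10 (via 2 augmenting paths).
In the residual at optimum, the set reachable from s is {M, s}.
Cut edges: s->N (cap 6), M->sink (cap 4). Sum = 10.

10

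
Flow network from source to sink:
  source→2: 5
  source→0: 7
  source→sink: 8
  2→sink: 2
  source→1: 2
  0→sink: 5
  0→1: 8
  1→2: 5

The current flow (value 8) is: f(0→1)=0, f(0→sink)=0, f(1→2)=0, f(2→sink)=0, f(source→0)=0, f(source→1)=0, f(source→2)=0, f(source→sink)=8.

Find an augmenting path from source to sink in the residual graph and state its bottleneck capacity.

source→0→sink, bottleneck 5

Residual along source→0→sink: source→0: 7, 0→sink: 5.
Bottleneck = min = 5.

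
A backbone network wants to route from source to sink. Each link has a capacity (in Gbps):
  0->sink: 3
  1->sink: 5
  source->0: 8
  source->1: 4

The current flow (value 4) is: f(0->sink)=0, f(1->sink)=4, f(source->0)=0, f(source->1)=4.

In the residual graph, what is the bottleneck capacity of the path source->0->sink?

3

Residual capacities along the path: source->0: 8, 0->sink: 3.
Minimum is 3.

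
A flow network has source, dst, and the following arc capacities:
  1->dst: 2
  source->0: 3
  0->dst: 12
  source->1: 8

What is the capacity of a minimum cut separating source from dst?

5

Max flow = 5 (via 2 augmenting paths).
In the residual at optimum, the set reachable from source is {1, source}.
Cut edges: source->0 (cap 3), 1->dst (cap 2). Sum = 5.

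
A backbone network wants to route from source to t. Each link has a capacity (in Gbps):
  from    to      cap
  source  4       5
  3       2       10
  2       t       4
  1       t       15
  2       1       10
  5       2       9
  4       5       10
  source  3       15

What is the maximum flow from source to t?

14

Augment source->3->2->t: bottleneck 4. Total 4.
Augment source->3->2->1->t: bottleneck 6. Total 10.
Augment source->4->5->2->1->t: bottleneck 4. Total 14.
No augmenting path remains in the residual graph.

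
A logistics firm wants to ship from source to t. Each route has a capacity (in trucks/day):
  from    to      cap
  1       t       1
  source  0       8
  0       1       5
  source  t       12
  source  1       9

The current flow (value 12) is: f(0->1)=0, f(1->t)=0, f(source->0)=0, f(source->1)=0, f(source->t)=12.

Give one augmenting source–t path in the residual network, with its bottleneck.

Residual along source->1->t: source->1: 9, 1->t: 1.
Bottleneck = min = 1.

source->1->t, bottleneck 1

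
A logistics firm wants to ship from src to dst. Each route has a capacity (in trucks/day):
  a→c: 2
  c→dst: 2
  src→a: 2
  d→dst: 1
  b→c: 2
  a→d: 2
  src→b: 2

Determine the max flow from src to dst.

Augment src→a→d→dst: bottleneck 1. Total 1.
Augment src→a→c→dst: bottleneck 1. Total 2.
Augment src→b→c→dst: bottleneck 1. Total 3.
No augmenting path remains in the residual graph.

3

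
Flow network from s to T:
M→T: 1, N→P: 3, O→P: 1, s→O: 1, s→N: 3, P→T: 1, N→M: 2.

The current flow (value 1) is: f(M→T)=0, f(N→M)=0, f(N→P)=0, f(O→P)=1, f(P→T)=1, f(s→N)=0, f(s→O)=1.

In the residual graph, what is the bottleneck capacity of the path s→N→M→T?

Residual capacities along the path: s→N: 3, N→M: 2, M→T: 1.
Minimum is 1.

1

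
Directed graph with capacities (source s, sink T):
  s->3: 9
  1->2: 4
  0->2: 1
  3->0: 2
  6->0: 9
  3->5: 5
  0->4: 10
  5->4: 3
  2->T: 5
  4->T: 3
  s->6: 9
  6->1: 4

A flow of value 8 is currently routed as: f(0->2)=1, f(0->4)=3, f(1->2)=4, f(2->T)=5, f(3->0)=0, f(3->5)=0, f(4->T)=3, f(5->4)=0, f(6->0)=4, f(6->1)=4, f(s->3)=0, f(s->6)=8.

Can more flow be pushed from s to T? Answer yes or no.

No

Residual reachable from s: {0, 3, 4, 5, 6, s}; T is not reachable.
Saturated cut: 6->1, 0->2, 4->T with total capacity 8 = current flow value. Flow is maximum.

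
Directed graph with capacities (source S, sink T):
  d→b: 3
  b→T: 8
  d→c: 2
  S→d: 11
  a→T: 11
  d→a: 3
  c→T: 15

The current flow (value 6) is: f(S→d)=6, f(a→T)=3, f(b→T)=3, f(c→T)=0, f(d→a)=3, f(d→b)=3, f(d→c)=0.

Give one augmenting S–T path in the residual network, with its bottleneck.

Residual along S→d→c→T: S→d: 5, d→c: 2, c→T: 15.
Bottleneck = min = 2.

S→d→c→T, bottleneck 2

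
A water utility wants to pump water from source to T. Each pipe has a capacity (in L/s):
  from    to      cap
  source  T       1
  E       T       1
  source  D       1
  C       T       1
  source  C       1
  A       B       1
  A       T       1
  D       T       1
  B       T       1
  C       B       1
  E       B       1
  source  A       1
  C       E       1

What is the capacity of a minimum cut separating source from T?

Max flow = 4 (via 4 augmenting paths).
In the residual at optimum, the set reachable from source is {source}.
Cut edges: source→A (cap 1), source→D (cap 1), source→C (cap 1), source→T (cap 1). Sum = 4.

4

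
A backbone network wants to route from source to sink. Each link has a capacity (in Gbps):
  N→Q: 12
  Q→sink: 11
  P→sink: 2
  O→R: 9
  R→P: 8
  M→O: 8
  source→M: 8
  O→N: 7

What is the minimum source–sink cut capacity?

Max flow = 8 (via 2 augmenting paths).
In the residual at optimum, the set reachable from source is {source}.
Cut edges: source→M (cap 8). Sum = 8.

8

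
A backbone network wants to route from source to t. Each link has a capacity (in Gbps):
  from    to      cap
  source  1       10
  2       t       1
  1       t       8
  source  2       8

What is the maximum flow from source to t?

Augment source→1→t: bottleneck 8. Total 8.
Augment source→2→t: bottleneck 1. Total 9.
No augmenting path remains in the residual graph.

9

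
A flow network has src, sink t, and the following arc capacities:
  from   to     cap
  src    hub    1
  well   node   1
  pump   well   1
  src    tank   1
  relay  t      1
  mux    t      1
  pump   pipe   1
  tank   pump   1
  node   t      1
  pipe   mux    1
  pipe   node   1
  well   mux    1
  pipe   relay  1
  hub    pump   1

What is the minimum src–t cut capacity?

2

Max flow = 2 (via 2 augmenting paths).
In the residual at optimum, the set reachable from src is {src}.
Cut edges: src→tank (cap 1), src→hub (cap 1). Sum = 2.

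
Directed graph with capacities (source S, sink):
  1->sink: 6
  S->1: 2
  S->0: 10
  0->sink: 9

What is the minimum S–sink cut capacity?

11

Max flow = 11 (via 2 augmenting paths).
In the residual at optimum, the set reachable from S is {0, S}.
Cut edges: S->1 (cap 2), 0->sink (cap 9). Sum = 11.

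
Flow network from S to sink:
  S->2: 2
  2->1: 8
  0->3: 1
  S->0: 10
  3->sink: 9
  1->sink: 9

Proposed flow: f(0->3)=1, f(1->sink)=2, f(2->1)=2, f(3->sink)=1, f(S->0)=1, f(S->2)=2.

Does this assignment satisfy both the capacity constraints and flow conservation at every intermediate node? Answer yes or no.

Every edge has 0 ≤ f(e) ≤ cap(e).
At each intermediate node, inflow equals outflow.

Yes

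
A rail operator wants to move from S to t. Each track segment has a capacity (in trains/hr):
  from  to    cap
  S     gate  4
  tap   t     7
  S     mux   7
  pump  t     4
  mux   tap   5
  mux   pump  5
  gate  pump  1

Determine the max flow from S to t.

8

Augment S->gate->pump->t: bottleneck 1. Total 1.
Augment S->mux->pump->t: bottleneck 3. Total 4.
Augment S->mux->tap->t: bottleneck 4. Total 8.
No augmenting path remains in the residual graph.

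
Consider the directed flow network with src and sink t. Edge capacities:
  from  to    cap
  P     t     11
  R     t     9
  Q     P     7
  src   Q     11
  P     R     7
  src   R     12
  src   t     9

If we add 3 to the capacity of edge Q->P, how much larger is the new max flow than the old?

3

Original max flow = 25.
After raising cap(Q->P), augmenting paths through that edge carry 3 more units.
New max flow = 28. Increase = 3.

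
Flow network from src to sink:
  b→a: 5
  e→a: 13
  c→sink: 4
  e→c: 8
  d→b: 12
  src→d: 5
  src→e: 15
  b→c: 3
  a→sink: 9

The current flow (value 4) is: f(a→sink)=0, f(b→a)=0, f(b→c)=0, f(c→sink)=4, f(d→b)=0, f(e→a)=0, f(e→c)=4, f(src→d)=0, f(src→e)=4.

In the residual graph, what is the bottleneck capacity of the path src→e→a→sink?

Residual capacities along the path: src→e: 11, e→a: 13, a→sink: 9.
Minimum is 9.

9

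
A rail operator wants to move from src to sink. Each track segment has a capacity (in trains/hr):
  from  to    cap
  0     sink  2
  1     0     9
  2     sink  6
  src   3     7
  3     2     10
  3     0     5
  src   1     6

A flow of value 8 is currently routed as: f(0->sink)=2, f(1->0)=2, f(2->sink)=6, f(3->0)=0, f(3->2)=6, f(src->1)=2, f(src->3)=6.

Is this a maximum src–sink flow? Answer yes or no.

Yes

Residual reachable from src: {0, 1, 2, 3, src}; sink is not reachable.
Saturated cut: 0->sink, 2->sink with total capacity 8 = current flow value. Flow is maximum.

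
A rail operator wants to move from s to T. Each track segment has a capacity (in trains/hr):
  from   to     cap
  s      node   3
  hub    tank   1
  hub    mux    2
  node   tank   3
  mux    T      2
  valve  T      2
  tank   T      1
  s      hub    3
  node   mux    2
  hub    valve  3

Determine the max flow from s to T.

5

Augment s→node→mux→T: bottleneck 2. Total 2.
Augment s→node→tank→T: bottleneck 1. Total 3.
Augment s→hub→valve→T: bottleneck 2. Total 5.
No augmenting path remains in the residual graph.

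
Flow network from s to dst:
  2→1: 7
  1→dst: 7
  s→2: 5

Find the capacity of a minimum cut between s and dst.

5

Max flow = 5 (via 1 augmenting path).
In the residual at optimum, the set reachable from s is {s}.
Cut edges: s→2 (cap 5). Sum = 5.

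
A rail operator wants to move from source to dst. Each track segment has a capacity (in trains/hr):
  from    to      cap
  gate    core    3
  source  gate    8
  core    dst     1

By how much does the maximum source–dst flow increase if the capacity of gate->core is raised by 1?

Original max flow = 1.
Edge gate->core does not cross the min cut (source side {core, gate, source}), so extra capacity there cannot help.
New max flow = 1. Increase = 0.

0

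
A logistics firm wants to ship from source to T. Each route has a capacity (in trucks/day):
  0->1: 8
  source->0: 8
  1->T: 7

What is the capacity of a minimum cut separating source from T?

Max flow = 7 (via 1 augmenting path).
In the residual at optimum, the set reachable from source is {0, 1, source}.
Cut edges: 1->T (cap 7). Sum = 7.

7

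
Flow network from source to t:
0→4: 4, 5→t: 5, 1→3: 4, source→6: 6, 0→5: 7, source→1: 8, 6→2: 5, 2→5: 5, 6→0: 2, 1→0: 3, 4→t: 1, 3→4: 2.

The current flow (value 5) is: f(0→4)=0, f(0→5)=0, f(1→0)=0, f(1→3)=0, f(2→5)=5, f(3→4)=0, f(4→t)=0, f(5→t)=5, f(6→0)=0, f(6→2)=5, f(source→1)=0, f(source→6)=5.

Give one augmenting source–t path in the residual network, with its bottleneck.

source→6→0→4→t, bottleneck 1

Residual along source→6→0→4→t: source→6: 1, 6→0: 2, 0→4: 4, 4→t: 1.
Bottleneck = min = 1.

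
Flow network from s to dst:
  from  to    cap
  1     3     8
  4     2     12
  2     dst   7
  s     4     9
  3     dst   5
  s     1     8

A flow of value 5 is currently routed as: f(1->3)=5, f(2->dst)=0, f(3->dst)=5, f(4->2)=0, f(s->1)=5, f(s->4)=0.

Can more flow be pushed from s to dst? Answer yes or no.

Residual path s->4->2->dst has bottleneck 7 > 0.
Pushing 7 along it raises the flow to 12, so the given flow is not maximum.

Yes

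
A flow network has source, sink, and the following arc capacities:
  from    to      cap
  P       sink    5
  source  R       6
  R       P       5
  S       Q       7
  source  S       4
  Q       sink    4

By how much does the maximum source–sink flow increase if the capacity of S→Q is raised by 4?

0

Original max flow = 9.
Edge S→Q does not cross the min cut (source side {R, source}), so extra capacity there cannot help.
New max flow = 9. Increase = 0.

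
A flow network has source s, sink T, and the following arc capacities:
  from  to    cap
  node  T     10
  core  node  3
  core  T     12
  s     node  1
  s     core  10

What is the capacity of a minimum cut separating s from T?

Max flow = 11 (via 2 augmenting paths).
In the residual at optimum, the set reachable from s is {s}.
Cut edges: s->core (cap 10), s->node (cap 1). Sum = 11.

11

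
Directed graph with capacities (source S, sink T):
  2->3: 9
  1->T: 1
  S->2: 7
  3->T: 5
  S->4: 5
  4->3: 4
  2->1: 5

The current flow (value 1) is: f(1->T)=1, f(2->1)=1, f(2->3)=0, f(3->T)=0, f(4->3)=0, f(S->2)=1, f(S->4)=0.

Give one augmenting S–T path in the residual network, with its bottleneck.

Residual along S->2->3->T: S->2: 6, 2->3: 9, 3->T: 5.
Bottleneck = min = 5.

S->2->3->T, bottleneck 5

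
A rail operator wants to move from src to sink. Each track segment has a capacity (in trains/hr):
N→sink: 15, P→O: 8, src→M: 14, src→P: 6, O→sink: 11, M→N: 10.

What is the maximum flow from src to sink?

16

Augment src→M→N→sink: bottleneck 10. Total 10.
Augment src→P→O→sink: bottleneck 6. Total 16.
No augmenting path remains in the residual graph.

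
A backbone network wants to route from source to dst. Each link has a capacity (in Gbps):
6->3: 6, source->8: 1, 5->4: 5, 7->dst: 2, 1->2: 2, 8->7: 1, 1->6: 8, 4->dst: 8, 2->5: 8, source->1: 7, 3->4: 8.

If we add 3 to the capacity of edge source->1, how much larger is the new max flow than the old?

Original max flow = 8.
After raising cap(source->1), augmenting paths through that edge carry 1 more unit.
New max flow = 9. Increase = 1.

1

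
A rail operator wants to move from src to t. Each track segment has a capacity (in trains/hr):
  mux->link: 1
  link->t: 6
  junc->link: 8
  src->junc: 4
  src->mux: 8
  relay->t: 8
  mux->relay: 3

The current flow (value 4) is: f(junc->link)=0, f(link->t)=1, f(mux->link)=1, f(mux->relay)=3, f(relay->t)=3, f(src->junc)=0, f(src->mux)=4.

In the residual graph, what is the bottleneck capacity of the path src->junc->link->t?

4

Residual capacities along the path: src->junc: 4, junc->link: 8, link->t: 5.
Minimum is 4.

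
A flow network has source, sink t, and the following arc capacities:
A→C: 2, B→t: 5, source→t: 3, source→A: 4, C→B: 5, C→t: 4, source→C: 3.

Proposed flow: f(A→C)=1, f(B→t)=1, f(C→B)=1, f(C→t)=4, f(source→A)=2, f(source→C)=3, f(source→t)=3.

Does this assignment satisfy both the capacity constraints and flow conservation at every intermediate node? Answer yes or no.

No

Conservation fails at A: inflow 2 ≠ outflow 1.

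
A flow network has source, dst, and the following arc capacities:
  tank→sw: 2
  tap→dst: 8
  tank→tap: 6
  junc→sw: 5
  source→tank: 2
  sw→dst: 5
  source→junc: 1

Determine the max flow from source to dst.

3

Augment source→junc→sw→dst: bottleneck 1. Total 1.
Augment source→tank→sw→dst: bottleneck 2. Total 3.
No augmenting path remains in the residual graph.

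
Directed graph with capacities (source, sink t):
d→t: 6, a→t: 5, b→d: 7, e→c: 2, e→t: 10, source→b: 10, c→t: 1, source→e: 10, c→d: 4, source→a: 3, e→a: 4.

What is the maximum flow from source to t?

19

Augment source→e→t: bottleneck 10. Total 10.
Augment source→a→t: bottleneck 3. Total 13.
Augment source→b→d→t: bottleneck 6. Total 19.
No augmenting path remains in the residual graph.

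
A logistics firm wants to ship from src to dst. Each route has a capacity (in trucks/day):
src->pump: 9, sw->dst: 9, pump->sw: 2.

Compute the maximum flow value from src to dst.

Augment src->pump->sw->dst: bottleneck 2. Total 2.
No augmenting path remains in the residual graph.

2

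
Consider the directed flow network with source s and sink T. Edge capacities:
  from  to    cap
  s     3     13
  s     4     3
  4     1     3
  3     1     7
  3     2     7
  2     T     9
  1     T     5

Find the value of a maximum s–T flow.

12

Augment s->4->1->T: bottleneck 3. Total 3.
Augment s->3->1->T: bottleneck 2. Total 5.
Augment s->3->2->T: bottleneck 7. Total 12.
No augmenting path remains in the residual graph.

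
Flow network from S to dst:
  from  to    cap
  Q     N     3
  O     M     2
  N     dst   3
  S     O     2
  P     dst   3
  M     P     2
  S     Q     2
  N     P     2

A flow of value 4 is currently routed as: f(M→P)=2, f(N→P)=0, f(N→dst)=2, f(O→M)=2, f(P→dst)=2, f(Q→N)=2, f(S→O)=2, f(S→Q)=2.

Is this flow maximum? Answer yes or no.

Residual reachable from S: {S}; dst is not reachable.
Saturated cut: S→Q, S→O with total capacity 4 = current flow value. Flow is maximum.

Yes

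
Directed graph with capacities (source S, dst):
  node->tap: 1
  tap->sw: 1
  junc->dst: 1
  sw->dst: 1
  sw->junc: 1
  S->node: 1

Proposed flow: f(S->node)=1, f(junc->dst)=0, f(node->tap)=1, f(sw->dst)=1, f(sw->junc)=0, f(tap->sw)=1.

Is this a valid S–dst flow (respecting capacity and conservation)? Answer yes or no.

Yes

Every edge has 0 ≤ f(e) ≤ cap(e).
At each intermediate node, inflow equals outflow.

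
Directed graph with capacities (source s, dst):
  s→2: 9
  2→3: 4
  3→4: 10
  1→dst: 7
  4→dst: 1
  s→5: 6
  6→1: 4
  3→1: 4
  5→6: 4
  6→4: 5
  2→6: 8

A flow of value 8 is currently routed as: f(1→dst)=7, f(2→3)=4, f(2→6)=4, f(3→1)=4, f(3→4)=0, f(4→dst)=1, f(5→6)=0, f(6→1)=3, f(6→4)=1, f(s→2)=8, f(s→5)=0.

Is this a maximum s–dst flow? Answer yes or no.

Yes

Residual reachable from s: {1, 2, 3, 4, 5, 6, s}; dst is not reachable.
Saturated cut: 1→dst, 4→dst with total capacity 8 = current flow value. Flow is maximum.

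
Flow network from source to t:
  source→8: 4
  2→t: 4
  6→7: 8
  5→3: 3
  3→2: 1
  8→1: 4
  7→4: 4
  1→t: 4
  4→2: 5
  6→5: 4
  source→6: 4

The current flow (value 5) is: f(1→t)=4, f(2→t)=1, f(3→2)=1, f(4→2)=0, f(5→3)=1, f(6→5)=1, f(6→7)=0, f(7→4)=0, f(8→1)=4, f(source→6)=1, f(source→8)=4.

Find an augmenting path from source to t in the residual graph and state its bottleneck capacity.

source→6→7→4→2→t, bottleneck 3

Residual along source→6→7→4→2→t: source→6: 3, 6→7: 8, 7→4: 4, 4→2: 5, 2→t: 3.
Bottleneck = min = 3.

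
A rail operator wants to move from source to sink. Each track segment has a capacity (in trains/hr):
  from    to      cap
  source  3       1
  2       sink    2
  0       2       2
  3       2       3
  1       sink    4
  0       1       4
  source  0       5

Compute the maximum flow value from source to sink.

6

Augment source->3->2->sink: bottleneck 1. Total 1.
Augment source->0->2->sink: bottleneck 1. Total 2.
Augment source->0->1->sink: bottleneck 4. Total 6.
No augmenting path remains in the residual graph.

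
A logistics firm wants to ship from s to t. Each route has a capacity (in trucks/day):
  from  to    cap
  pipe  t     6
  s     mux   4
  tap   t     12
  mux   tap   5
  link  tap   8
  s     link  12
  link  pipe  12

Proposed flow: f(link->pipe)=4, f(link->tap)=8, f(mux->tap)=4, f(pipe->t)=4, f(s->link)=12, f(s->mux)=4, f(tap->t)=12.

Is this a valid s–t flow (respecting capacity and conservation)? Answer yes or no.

Yes

Every edge has 0 ≤ f(e) ≤ cap(e).
At each intermediate node, inflow equals outflow.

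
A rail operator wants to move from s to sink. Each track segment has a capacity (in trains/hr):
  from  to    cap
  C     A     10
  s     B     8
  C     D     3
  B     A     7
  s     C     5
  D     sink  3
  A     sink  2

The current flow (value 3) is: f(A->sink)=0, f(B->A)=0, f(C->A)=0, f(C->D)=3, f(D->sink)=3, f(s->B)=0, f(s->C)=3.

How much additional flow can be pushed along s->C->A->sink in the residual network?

Residual capacities along the path: s->C: 2, C->A: 10, A->sink: 2.
Minimum is 2.

2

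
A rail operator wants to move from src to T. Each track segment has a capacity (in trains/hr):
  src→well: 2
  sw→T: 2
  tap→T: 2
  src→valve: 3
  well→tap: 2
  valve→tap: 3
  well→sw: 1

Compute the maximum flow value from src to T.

3

Augment src→well→sw→T: bottleneck 1. Total 1.
Augment src→well→tap→T: bottleneck 1. Total 2.
Augment src→valve→tap→T: bottleneck 1. Total 3.
No augmenting path remains in the residual graph.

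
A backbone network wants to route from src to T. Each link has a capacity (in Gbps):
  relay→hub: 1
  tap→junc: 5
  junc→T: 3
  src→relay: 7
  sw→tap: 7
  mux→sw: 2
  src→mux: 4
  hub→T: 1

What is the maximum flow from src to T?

3

Augment src→relay→hub→T: bottleneck 1. Total 1.
Augment src→mux→sw→tap→junc→T: bottleneck 2. Total 3.
No augmenting path remains in the residual graph.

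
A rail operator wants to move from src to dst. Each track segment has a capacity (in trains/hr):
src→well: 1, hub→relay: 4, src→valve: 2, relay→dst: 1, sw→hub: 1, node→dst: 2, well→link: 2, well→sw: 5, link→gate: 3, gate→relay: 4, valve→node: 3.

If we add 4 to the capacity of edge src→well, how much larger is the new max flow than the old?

0

Original max flow = 3.
Even with extra capacity on src→well, another cut of capacity 3 remains binding.
New max flow = 3. Increase = 0.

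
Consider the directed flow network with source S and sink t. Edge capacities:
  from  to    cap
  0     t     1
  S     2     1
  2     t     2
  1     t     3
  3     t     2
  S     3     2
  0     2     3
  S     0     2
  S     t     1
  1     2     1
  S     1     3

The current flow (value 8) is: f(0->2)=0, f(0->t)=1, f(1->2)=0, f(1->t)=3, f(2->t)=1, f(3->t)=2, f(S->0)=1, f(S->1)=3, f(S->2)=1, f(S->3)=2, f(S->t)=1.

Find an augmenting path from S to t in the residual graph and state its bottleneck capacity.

Residual along S->0->2->t: S->0: 1, 0->2: 3, 2->t: 1.
Bottleneck = min = 1.

S->0->2->t, bottleneck 1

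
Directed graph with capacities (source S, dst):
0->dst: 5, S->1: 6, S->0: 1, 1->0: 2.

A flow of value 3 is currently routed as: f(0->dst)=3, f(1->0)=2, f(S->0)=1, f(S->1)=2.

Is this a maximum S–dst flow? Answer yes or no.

Residual reachable from S: {1, S}; dst is not reachable.
Saturated cut: S->0, 1->0 with total capacity 3 = current flow value. Flow is maximum.

Yes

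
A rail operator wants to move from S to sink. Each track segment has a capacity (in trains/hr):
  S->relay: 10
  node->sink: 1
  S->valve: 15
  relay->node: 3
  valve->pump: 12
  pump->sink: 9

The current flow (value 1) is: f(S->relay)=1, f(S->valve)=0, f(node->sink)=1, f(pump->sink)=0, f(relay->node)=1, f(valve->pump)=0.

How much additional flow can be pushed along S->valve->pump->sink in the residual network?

9

Residual capacities along the path: S->valve: 15, valve->pump: 12, pump->sink: 9.
Minimum is 9.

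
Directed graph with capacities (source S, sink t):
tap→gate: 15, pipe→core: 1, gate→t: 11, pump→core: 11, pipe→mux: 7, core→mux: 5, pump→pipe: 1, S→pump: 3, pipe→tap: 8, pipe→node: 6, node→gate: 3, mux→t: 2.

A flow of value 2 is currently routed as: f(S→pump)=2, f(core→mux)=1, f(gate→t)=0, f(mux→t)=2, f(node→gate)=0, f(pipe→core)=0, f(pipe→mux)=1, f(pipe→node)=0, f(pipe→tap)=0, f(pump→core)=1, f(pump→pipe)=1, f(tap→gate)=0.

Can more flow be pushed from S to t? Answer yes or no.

Residual path S→pump→core→mux→pipe→node→gate→t has bottleneck 1 > 0.
Pushing 1 along it raises the flow to 3, so the given flow is not maximum.

Yes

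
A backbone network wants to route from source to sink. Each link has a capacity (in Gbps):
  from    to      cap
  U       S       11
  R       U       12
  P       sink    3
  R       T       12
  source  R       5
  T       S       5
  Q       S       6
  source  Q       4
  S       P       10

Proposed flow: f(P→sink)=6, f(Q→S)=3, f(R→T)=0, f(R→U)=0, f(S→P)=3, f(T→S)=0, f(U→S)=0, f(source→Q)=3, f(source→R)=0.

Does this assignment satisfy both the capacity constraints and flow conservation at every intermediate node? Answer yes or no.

Capacity violated on P→sink: flow 6 > capacity 3.

No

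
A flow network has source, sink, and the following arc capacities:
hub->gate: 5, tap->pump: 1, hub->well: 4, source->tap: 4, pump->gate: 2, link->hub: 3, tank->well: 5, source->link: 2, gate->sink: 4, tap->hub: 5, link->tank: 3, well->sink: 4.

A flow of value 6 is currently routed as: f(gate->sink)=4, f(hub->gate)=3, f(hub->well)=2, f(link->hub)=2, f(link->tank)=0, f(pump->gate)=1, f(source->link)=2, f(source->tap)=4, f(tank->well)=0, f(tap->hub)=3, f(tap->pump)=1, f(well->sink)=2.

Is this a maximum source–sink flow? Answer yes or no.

Yes

Residual reachable from source: {source}; sink is not reachable.
Saturated cut: source->tap, source->link with total capacity 6 = current flow value. Flow is maximum.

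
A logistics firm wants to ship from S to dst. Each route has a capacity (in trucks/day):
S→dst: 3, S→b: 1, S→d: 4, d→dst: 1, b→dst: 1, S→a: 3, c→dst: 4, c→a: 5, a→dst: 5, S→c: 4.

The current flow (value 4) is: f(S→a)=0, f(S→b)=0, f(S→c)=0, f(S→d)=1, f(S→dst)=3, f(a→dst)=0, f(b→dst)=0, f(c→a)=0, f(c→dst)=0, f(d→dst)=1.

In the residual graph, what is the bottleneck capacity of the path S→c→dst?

4

Residual capacities along the path: S→c: 4, c→dst: 4.
Minimum is 4.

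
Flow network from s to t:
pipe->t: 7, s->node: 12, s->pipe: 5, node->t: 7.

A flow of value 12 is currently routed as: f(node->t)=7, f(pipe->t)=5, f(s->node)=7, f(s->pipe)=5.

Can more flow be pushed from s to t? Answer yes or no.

No

Residual reachable from s: {node, s}; t is not reachable.
Saturated cut: s->pipe, node->t with total capacity 12 = current flow value. Flow is maximum.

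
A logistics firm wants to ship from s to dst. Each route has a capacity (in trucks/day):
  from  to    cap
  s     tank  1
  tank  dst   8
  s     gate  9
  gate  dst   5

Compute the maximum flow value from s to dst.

Augment s->tank->dst: bottleneck 1. Total 1.
Augment s->gate->dst: bottleneck 5. Total 6.
No augmenting path remains in the residual graph.

6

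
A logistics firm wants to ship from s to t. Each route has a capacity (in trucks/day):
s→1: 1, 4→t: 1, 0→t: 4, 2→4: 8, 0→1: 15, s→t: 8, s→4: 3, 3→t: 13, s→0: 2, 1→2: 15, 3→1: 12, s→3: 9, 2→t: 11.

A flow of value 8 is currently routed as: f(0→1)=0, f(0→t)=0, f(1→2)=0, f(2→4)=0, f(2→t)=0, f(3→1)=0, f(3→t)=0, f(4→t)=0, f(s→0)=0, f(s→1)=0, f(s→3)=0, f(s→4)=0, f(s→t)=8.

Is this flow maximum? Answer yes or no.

No

Residual path s→0→t has bottleneck 2 > 0.
Pushing 2 along it raises the flow to 10, so the given flow is not maximum.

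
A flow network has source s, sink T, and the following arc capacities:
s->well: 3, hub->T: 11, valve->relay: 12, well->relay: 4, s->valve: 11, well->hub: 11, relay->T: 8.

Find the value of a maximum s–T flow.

11

Augment s->valve->relay->T: bottleneck 8. Total 8.
Augment s->well->hub->T: bottleneck 3. Total 11.
No augmenting path remains in the residual graph.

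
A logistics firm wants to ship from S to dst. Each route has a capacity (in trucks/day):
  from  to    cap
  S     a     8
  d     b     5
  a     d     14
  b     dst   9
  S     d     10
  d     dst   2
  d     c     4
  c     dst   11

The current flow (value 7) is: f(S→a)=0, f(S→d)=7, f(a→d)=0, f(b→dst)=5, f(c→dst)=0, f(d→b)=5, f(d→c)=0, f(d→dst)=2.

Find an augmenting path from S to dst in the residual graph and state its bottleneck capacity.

Residual along S→d→c→dst: S→d: 3, d→c: 4, c→dst: 11.
Bottleneck = min = 3.

S→d→c→dst, bottleneck 3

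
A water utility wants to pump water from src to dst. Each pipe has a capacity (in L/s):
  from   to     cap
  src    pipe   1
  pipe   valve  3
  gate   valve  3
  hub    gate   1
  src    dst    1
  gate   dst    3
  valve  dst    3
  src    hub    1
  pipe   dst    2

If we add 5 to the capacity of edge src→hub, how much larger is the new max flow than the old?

Original max flow = 3.
Even with extra capacity on src→hub, another cut of capacity 3 remains binding.
New max flow = 3. Increase = 0.

0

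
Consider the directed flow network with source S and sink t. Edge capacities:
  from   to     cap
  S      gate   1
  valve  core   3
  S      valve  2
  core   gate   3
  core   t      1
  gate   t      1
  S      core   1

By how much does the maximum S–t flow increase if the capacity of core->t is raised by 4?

2

Original max flow = 2.
After raising cap(core->t), augmenting paths through that edge carry 2 more units.
New max flow = 4. Increase = 2.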